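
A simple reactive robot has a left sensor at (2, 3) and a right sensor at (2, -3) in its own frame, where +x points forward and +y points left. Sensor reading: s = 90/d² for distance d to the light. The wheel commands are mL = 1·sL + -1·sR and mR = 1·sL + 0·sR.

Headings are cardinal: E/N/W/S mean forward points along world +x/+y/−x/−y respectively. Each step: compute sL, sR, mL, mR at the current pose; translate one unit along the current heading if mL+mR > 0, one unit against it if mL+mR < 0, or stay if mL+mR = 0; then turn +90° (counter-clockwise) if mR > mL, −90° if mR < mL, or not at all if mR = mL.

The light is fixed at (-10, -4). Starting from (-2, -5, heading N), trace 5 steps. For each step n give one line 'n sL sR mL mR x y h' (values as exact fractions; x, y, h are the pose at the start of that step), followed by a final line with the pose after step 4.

n=0: pose=(-2,-5,N); sL=45/13, sR=45/61; mL=2160/793, mR=45/13; mL+mR=4905/793 → advance +1; mR−mL=45/61 → turn +1·90°
n=1: pose=(-2,-4,W); sL=2, sR=2; mL=0, mR=2; mL+mR=2 → advance +1; mR−mL=2 → turn +1·90°
n=2: pose=(-3,-4,S); sL=45/52, sR=9/2; mL=-189/52, mR=45/52; mL+mR=-36/13 → advance -1; mR−mL=9/2 → turn +1·90°
n=3: pose=(-3,-3,E); sL=90/97, sR=18/17; mL=-216/1649, mR=90/97; mL+mR=1314/1649 → advance +1; mR−mL=18/17 → turn +1·90°
n=4: pose=(-2,-3,N); sL=45/17, sR=9/13; mL=432/221, mR=45/17; mL+mR=1017/221 → advance +1; mR−mL=9/13 → turn +1·90°

0 45/13 45/61 2160/793 45/13 -2 -5 N
1 2 2 0 2 -2 -4 W
2 45/52 9/2 -189/52 45/52 -3 -4 S
3 90/97 18/17 -216/1649 90/97 -3 -3 E
4 45/17 9/13 432/221 45/17 -2 -3 N
final -2 -2 W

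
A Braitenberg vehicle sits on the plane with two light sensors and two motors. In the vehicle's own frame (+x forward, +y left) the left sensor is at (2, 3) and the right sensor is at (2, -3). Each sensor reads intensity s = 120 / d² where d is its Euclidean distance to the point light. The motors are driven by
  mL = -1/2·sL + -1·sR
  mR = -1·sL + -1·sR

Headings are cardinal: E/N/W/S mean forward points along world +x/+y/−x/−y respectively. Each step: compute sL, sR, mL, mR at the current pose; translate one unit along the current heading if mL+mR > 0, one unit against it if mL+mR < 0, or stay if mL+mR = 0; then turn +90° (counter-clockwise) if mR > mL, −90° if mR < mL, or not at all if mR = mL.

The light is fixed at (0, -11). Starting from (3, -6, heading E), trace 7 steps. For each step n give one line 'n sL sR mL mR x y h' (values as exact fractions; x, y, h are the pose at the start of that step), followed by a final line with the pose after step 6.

n=0: pose=(3,-6,E); sL=120/89, sR=120/29; mL=-12420/2581, mR=-14160/2581; mL+mR=-26580/2581 → advance -1; mR−mL=-60/89 → turn -1·90°
n=1: pose=(2,-6,S); sL=60/17, sR=12; mL=-234/17, mR=-264/17; mL+mR=-498/17 → advance -1; mR−mL=-30/17 → turn -1·90°
n=2: pose=(2,-5,W); sL=40/3, sR=40/27; mL=-220/27, mR=-400/27; mL+mR=-620/27 → advance -1; mR−mL=-20/3 → turn -1·90°
n=3: pose=(3,-5,N); sL=15/8, sR=6/5; mL=-171/80, mR=-123/40; mL+mR=-417/80 → advance -1; mR−mL=-15/16 → turn -1·90°
n=4: pose=(3,-6,E); sL=120/89, sR=120/29; mL=-12420/2581, mR=-14160/2581; mL+mR=-26580/2581 → advance -1; mR−mL=-60/89 → turn -1·90°
n=5: pose=(2,-6,S); sL=60/17, sR=12; mL=-234/17, mR=-264/17; mL+mR=-498/17 → advance -1; mR−mL=-30/17 → turn -1·90°
n=6: pose=(2,-5,W); sL=40/3, sR=40/27; mL=-220/27, mR=-400/27; mL+mR=-620/27 → advance -1; mR−mL=-20/3 → turn -1·90°

0 120/89 120/29 -12420/2581 -14160/2581 3 -6 E
1 60/17 12 -234/17 -264/17 2 -6 S
2 40/3 40/27 -220/27 -400/27 2 -5 W
3 15/8 6/5 -171/80 -123/40 3 -5 N
4 120/89 120/29 -12420/2581 -14160/2581 3 -6 E
5 60/17 12 -234/17 -264/17 2 -6 S
6 40/3 40/27 -220/27 -400/27 2 -5 W
final 3 -5 N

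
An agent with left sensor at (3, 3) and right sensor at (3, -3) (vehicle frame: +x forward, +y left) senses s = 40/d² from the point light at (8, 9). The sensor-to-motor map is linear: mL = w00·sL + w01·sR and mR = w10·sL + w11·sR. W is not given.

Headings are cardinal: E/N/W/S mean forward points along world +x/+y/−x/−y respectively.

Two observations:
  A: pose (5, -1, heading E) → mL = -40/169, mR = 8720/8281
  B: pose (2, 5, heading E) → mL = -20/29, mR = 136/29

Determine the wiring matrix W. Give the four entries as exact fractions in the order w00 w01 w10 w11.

0 -1 1 1

obs A: pose=(5,-1,E) → sL=40/49, sR=40/169, mL=-40/169, mR=8720/8281
obs B: pose=(2,5,E) → sL=4, sR=20/29, mL=-20/29, mR=136/29
sensor matrix S = [[40/49, 40/169], [4, 20/29]]; det S = -92160/240149
solve [mL_A; mL_B] = S·[w00; w01] and [mR_A; mR_B] = S·[w10; w11]:
  w00 = 0, w01 = -1, w10 = 1, w11 = 1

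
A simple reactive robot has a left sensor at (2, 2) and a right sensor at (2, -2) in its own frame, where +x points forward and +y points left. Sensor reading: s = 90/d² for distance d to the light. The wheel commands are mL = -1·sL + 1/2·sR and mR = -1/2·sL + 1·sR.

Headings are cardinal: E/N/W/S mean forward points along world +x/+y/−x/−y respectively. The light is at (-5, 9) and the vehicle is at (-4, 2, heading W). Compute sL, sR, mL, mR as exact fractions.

45/41 45/13 675/1066 3105/1066

left sensor world pos  = (-6, 0); dL² = 82
right sensor world pos = (-6, 4); dR² = 26
sL = 90/82 = 45/41
sR = 90/26 = 45/13
mL = -1·sL + 1/2·sR = 675/1066
mR = -1/2·sL + 1·sR = 3105/1066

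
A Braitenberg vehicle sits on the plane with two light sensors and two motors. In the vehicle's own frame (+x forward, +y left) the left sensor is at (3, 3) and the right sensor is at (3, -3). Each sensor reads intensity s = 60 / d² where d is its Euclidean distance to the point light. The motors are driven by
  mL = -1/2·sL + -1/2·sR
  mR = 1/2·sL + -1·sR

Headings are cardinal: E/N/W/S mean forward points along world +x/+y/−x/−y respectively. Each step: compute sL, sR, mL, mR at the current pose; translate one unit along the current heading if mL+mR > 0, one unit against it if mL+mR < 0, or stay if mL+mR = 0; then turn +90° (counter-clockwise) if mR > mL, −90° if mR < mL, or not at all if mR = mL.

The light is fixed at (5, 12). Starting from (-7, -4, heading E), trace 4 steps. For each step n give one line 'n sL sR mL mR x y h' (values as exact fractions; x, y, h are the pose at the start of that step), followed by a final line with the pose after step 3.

0 6/25 30/221 -1038/5525 -87/5525 -7 -4 E
1 12/85 60/269 -4164/22865 -3486/22865 -8 -4 N
2 15/164 15/113 -4155/37064 -3225/37064 -8 -5 W
3 60/481 12/125 -6636/60125 -2022/60125 -7 -5 S
final -7 -4 E

n=0: pose=(-7,-4,E); sL=6/25, sR=30/221; mL=-1038/5525, mR=-87/5525; mL+mR=-45/221 → advance -1; mR−mL=951/5525 → turn +1·90°
n=1: pose=(-8,-4,N); sL=12/85, sR=60/269; mL=-4164/22865, mR=-3486/22865; mL+mR=-90/269 → advance -1; mR−mL=678/22865 → turn +1·90°
n=2: pose=(-8,-5,W); sL=15/164, sR=15/113; mL=-4155/37064, mR=-3225/37064; mL+mR=-45/226 → advance -1; mR−mL=465/18532 → turn +1·90°
n=3: pose=(-7,-5,S); sL=60/481, sR=12/125; mL=-6636/60125, mR=-2022/60125; mL+mR=-18/125 → advance -1; mR−mL=4614/60125 → turn +1·90°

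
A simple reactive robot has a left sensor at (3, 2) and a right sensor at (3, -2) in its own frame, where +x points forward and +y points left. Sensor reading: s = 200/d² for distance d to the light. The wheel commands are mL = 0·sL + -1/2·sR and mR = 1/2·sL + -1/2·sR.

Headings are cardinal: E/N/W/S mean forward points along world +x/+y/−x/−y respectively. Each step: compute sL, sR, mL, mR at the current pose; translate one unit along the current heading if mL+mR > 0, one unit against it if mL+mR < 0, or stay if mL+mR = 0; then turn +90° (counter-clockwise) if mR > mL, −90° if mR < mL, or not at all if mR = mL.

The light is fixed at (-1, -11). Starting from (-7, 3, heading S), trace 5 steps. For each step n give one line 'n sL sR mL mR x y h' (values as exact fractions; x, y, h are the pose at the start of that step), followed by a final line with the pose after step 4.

0 200/137 40/37 -20/37 960/5069 -7 3 S
1 100/149 100/89 -50/89 -3000/13261 -7 4 E
2 40/81 200/349 -100/349 -1120/28269 -8 4 N
3 50/61 50/89 -25/89 700/5429 -8 3 W
4 200/137 40/37 -20/37 960/5069 -7 3 S
final -7 4 E

n=0: pose=(-7,3,S); sL=200/137, sR=40/37; mL=-20/37, mR=960/5069; mL+mR=-1780/5069 → advance -1; mR−mL=100/137 → turn +1·90°
n=1: pose=(-7,4,E); sL=100/149, sR=100/89; mL=-50/89, mR=-3000/13261; mL+mR=-10450/13261 → advance -1; mR−mL=50/149 → turn +1·90°
n=2: pose=(-8,4,N); sL=40/81, sR=200/349; mL=-100/349, mR=-1120/28269; mL+mR=-9220/28269 → advance -1; mR−mL=20/81 → turn +1·90°
n=3: pose=(-8,3,W); sL=50/61, sR=50/89; mL=-25/89, mR=700/5429; mL+mR=-825/5429 → advance -1; mR−mL=25/61 → turn +1·90°
n=4: pose=(-7,3,S); sL=200/137, sR=40/37; mL=-20/37, mR=960/5069; mL+mR=-1780/5069 → advance -1; mR−mL=100/137 → turn +1·90°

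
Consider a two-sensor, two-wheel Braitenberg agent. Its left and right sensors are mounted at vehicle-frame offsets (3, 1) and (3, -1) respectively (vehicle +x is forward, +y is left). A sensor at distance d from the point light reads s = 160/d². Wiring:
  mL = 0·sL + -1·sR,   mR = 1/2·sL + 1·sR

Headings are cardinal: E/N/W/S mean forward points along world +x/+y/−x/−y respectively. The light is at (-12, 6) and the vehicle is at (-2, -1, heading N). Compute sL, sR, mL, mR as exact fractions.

left sensor world pos  = (-3, 2); dL² = 97
right sensor world pos = (-1, 2); dR² = 137
sL = 160/97 = 160/97
sR = 160/137 = 160/137
mL = 0·sL + -1·sR = -160/137
mR = 1/2·sL + 1·sR = 26480/13289

160/97 160/137 -160/137 26480/13289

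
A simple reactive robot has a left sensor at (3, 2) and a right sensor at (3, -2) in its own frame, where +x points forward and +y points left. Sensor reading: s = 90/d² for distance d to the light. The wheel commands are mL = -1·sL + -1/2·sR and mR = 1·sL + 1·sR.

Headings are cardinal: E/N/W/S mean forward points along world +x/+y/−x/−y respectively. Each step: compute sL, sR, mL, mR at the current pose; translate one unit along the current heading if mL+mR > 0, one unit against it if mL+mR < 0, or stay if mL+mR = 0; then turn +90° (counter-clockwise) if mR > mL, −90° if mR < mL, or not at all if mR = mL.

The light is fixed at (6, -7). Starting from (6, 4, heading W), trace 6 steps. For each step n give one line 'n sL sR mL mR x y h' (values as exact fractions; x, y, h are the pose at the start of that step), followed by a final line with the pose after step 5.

0 1 45/89 -223/178 134/89 6 4 W
1 18/13 90/73 -1899/949 2484/949 5 4 S
2 45/74 45/34 -3195/2516 1215/629 5 3 E
3 90/173 90/173 -135/173 180/173 6 3 N
4 1 45/89 -223/178 134/89 6 4 W
5 18/13 90/73 -1899/949 2484/949 5 4 S
final 5 3 E

n=0: pose=(6,4,W); sL=1, sR=45/89; mL=-223/178, mR=134/89; mL+mR=45/178 → advance +1; mR−mL=491/178 → turn +1·90°
n=1: pose=(5,4,S); sL=18/13, sR=90/73; mL=-1899/949, mR=2484/949; mL+mR=45/73 → advance +1; mR−mL=4383/949 → turn +1·90°
n=2: pose=(5,3,E); sL=45/74, sR=45/34; mL=-3195/2516, mR=1215/629; mL+mR=45/68 → advance +1; mR−mL=8055/2516 → turn +1·90°
n=3: pose=(6,3,N); sL=90/173, sR=90/173; mL=-135/173, mR=180/173; mL+mR=45/173 → advance +1; mR−mL=315/173 → turn +1·90°
n=4: pose=(6,4,W); sL=1, sR=45/89; mL=-223/178, mR=134/89; mL+mR=45/178 → advance +1; mR−mL=491/178 → turn +1·90°
n=5: pose=(5,4,S); sL=18/13, sR=90/73; mL=-1899/949, mR=2484/949; mL+mR=45/73 → advance +1; mR−mL=4383/949 → turn +1·90°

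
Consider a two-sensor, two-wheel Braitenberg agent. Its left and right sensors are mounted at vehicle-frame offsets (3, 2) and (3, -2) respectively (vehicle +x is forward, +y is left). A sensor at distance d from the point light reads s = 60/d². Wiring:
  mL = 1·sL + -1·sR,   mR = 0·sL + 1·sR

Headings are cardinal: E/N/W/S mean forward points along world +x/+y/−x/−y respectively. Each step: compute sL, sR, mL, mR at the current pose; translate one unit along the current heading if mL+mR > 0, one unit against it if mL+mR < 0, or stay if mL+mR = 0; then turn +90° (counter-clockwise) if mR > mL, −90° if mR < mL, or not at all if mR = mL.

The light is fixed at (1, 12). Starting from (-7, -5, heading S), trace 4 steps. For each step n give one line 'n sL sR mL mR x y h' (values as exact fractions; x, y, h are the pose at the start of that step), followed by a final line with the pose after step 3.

n=0: pose=(-7,-5,S); sL=15/109, sR=3/25; mL=48/2725, mR=3/25; mL+mR=15/109 → advance +1; mR−mL=279/2725 → turn +1·90°
n=1: pose=(-7,-6,E); sL=60/281, sR=12/85; mL=1728/23885, mR=12/85; mL+mR=60/281 → advance +1; mR−mL=1644/23885 → turn +1·90°
n=2: pose=(-6,-6,N); sL=10/51, sR=6/25; mL=-56/1275, mR=6/25; mL+mR=10/51 → advance +1; mR−mL=362/1275 → turn +1·90°
n=3: pose=(-6,-5,W); sL=60/461, sR=12/65; mL=-1632/29965, mR=12/65; mL+mR=60/461 → advance +1; mR−mL=7164/29965 → turn +1·90°

0 15/109 3/25 48/2725 3/25 -7 -5 S
1 60/281 12/85 1728/23885 12/85 -7 -6 E
2 10/51 6/25 -56/1275 6/25 -6 -6 N
3 60/461 12/65 -1632/29965 12/65 -6 -5 W
final -7 -5 S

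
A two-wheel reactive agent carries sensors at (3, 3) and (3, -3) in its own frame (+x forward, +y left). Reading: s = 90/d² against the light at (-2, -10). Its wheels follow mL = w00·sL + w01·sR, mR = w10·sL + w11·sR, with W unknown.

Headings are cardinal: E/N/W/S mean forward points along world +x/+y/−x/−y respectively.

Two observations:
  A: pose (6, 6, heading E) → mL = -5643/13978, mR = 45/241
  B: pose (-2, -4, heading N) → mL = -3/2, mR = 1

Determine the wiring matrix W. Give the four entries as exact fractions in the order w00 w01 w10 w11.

obs A: pose=(6,6,E) → sL=45/241, sR=9/29, mL=-5643/13978, mR=45/241
obs B: pose=(-2,-4,N) → sL=1, sR=1, mL=-3/2, mR=1
sensor matrix S = [[45/241, 9/29], [1, 1]]; det S = -864/6989
solve [mL_A; mL_B] = S·[w00; w01] and [mR_A; mR_B] = S·[w10; w11]:
  w00 = -1/2, w01 = -1, w10 = 1, w11 = 0

-1/2 -1 1 0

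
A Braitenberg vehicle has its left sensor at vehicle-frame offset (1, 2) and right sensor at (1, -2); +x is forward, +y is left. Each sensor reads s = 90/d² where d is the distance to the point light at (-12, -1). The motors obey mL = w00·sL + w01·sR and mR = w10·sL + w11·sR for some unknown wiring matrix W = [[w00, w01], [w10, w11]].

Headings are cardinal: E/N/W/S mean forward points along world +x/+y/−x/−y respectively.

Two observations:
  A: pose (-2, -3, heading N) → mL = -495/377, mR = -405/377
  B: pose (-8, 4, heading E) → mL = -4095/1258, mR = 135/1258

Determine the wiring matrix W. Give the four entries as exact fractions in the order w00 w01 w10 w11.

obs A: pose=(-2,-3,N) → sL=18/13, sR=18/29, mL=-495/377, mR=-405/377
obs B: pose=(-8,4,E) → sL=45/37, sR=45/17, mL=-4095/1258, mR=135/1258
sensor matrix S = [[18/13, 18/29], [45/37, 45/17]]; det S = 690120/237133
solve [mL_A; mL_B] = S·[w00; w01] and [mR_A; mR_B] = S·[w10; w11]:
  w00 = -1/2, w01 = -1, w10 = -1, w11 = 1/2

-1/2 -1 -1 1/2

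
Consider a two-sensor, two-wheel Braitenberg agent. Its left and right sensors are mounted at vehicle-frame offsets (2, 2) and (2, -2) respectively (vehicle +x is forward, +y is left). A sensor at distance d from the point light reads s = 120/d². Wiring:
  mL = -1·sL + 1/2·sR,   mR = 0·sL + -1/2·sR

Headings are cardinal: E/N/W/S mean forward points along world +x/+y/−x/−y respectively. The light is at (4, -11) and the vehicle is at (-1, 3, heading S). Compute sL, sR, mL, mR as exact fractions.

left sensor world pos  = (1, 1); dL² = 153
right sensor world pos = (-3, 1); dR² = 193
sL = 120/153 = 40/51
sR = 120/193 = 120/193
mL = -1·sL + 1/2·sR = -4660/9843
mR = 0·sL + -1/2·sR = -60/193

40/51 120/193 -4660/9843 -60/193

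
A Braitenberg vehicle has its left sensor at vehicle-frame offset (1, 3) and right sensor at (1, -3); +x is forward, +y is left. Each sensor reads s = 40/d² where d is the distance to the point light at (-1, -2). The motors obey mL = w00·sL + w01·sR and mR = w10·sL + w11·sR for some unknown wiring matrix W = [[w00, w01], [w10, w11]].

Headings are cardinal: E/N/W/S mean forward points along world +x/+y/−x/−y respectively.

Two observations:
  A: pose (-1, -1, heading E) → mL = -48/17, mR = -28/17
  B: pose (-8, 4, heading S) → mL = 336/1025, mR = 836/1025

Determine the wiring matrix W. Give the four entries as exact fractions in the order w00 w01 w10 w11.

1/2 -1/2 1 -1/2

obs A: pose=(-1,-1,E) → sL=40/17, sR=8, mL=-48/17, mR=-28/17
obs B: pose=(-8,4,S) → sL=40/41, sR=8/25, mL=336/1025, mR=836/1025
sensor matrix S = [[40/17, 8], [40/41, 8/25]]; det S = -24576/3485
solve [mL_A; mL_B] = S·[w00; w01] and [mR_A; mR_B] = S·[w10; w11]:
  w00 = 1/2, w01 = -1/2, w10 = 1, w11 = -1/2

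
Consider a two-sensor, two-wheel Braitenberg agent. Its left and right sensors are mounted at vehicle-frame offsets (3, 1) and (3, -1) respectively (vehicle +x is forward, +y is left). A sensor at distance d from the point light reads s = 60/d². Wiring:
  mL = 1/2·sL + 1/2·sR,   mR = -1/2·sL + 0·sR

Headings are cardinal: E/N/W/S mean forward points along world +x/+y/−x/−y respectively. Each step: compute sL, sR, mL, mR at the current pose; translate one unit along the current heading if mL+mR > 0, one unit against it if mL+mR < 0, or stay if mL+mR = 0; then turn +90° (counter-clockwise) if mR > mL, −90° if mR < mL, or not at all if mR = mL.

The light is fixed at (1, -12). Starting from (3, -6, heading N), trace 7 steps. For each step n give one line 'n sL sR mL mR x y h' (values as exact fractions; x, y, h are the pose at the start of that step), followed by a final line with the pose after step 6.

0 30/41 2/3 86/123 -15/41 3 -6 N
1 60/89 60/61 4500/5429 -30/89 3 -5 E
2 15/8 3 39/16 -15/16 4 -5 S
3 12/5 60/49 444/245 -6/5 4 -6 W
4 30/41 2/3 86/123 -15/41 3 -6 N
5 60/89 60/61 4500/5429 -30/89 3 -5 E
6 15/8 3 39/16 -15/16 4 -5 S
final 4 -6 W

n=0: pose=(3,-6,N); sL=30/41, sR=2/3; mL=86/123, mR=-15/41; mL+mR=1/3 → advance +1; mR−mL=-131/123 → turn -1·90°
n=1: pose=(3,-5,E); sL=60/89, sR=60/61; mL=4500/5429, mR=-30/89; mL+mR=30/61 → advance +1; mR−mL=-6330/5429 → turn -1·90°
n=2: pose=(4,-5,S); sL=15/8, sR=3; mL=39/16, mR=-15/16; mL+mR=3/2 → advance +1; mR−mL=-27/8 → turn -1·90°
n=3: pose=(4,-6,W); sL=12/5, sR=60/49; mL=444/245, mR=-6/5; mL+mR=30/49 → advance +1; mR−mL=-738/245 → turn -1·90°
n=4: pose=(3,-6,N); sL=30/41, sR=2/3; mL=86/123, mR=-15/41; mL+mR=1/3 → advance +1; mR−mL=-131/123 → turn -1·90°
n=5: pose=(3,-5,E); sL=60/89, sR=60/61; mL=4500/5429, mR=-30/89; mL+mR=30/61 → advance +1; mR−mL=-6330/5429 → turn -1·90°
n=6: pose=(4,-5,S); sL=15/8, sR=3; mL=39/16, mR=-15/16; mL+mR=3/2 → advance +1; mR−mL=-27/8 → turn -1·90°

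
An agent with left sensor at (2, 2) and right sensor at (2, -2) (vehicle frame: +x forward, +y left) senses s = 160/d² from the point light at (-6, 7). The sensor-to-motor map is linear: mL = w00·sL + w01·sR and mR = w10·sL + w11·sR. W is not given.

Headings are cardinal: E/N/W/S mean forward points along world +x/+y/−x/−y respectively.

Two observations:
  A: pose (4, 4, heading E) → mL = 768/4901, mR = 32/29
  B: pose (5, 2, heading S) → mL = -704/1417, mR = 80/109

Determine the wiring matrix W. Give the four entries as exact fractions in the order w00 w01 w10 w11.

obs A: pose=(4,4,E) → sL=32/29, sR=160/169, mL=768/4901, mR=32/29
obs B: pose=(5,2,S) → sL=80/109, sR=16/13, mL=-704/1417, mR=80/109
sensor matrix S = [[32/29, 160/169], [80/109, 16/13]]; det S = 354304/534209
solve [mL_A; mL_B] = S·[w00; w01] and [mR_A; mR_B] = S·[w10; w11]:
  w00 = 1, w01 = -1, w10 = 1, w11 = 0

1 -1 1 0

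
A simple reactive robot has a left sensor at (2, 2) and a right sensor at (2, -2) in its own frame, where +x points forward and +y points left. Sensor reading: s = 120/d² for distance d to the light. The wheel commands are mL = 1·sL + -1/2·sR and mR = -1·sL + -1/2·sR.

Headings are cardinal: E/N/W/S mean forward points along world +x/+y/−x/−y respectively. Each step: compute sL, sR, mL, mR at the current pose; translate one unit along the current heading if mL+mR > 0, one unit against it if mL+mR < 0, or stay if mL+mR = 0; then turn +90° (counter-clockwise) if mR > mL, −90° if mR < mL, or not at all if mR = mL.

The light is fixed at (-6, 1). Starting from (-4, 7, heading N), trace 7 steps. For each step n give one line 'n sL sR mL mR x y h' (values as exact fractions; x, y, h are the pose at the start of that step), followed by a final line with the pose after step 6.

0 15/8 3/2 9/8 -21/8 -4 7 N
1 24/13 24/5 -36/65 -276/65 -4 6 E
2 20/3 12 2/3 -38/3 -5 6 S
3 120/17 24/13 1356/221 -1764/221 -5 7 W
4 15/8 3/2 9/8 -21/8 -4 7 N
5 24/13 24/5 -36/65 -276/65 -4 6 E
6 20/3 12 2/3 -38/3 -5 6 S
final -5 7 W

n=0: pose=(-4,7,N); sL=15/8, sR=3/2; mL=9/8, mR=-21/8; mL+mR=-3/2 → advance -1; mR−mL=-15/4 → turn -1·90°
n=1: pose=(-4,6,E); sL=24/13, sR=24/5; mL=-36/65, mR=-276/65; mL+mR=-24/5 → advance -1; mR−mL=-48/13 → turn -1·90°
n=2: pose=(-5,6,S); sL=20/3, sR=12; mL=2/3, mR=-38/3; mL+mR=-12 → advance -1; mR−mL=-40/3 → turn -1·90°
n=3: pose=(-5,7,W); sL=120/17, sR=24/13; mL=1356/221, mR=-1764/221; mL+mR=-24/13 → advance -1; mR−mL=-240/17 → turn -1·90°
n=4: pose=(-4,7,N); sL=15/8, sR=3/2; mL=9/8, mR=-21/8; mL+mR=-3/2 → advance -1; mR−mL=-15/4 → turn -1·90°
n=5: pose=(-4,6,E); sL=24/13, sR=24/5; mL=-36/65, mR=-276/65; mL+mR=-24/5 → advance -1; mR−mL=-48/13 → turn -1·90°
n=6: pose=(-5,6,S); sL=20/3, sR=12; mL=2/3, mR=-38/3; mL+mR=-12 → advance -1; mR−mL=-40/3 → turn -1·90°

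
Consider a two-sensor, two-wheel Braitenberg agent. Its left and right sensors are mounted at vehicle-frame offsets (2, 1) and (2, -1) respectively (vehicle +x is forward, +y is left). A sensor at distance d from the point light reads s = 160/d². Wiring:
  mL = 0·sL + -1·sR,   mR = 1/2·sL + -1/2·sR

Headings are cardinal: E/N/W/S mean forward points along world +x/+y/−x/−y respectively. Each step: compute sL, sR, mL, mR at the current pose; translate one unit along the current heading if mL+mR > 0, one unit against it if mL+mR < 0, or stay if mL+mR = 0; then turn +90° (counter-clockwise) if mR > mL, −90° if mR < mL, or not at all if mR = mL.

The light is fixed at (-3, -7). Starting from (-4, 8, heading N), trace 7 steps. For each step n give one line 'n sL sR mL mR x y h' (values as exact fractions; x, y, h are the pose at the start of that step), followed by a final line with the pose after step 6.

n=0: pose=(-4,8,N); sL=160/293, sR=160/289; mL=-160/289, mR=-320/84677; mL+mR=-47200/84677 → advance -1; mR−mL=46560/84677 → turn +1·90°
n=1: pose=(-4,7,W); sL=80/89, sR=80/117; mL=-80/117, mR=1120/10413; mL+mR=-2000/3471 → advance -1; mR−mL=8240/10413 → turn +1·90°
n=2: pose=(-3,7,S); sL=32/29, sR=32/29; mL=-32/29, mR=0; mL+mR=-32/29 → advance -1; mR−mL=32/29 → turn +1·90°
n=3: pose=(-3,8,E); sL=8/13, sR=4/5; mL=-4/5, mR=-6/65; mL+mR=-58/65 → advance -1; mR−mL=46/65 → turn +1·90°
n=4: pose=(-4,8,N); sL=160/293, sR=160/289; mL=-160/289, mR=-320/84677; mL+mR=-47200/84677 → advance -1; mR−mL=46560/84677 → turn +1·90°
n=5: pose=(-4,7,W); sL=80/89, sR=80/117; mL=-80/117, mR=1120/10413; mL+mR=-2000/3471 → advance -1; mR−mL=8240/10413 → turn +1·90°
n=6: pose=(-3,7,S); sL=32/29, sR=32/29; mL=-32/29, mR=0; mL+mR=-32/29 → advance -1; mR−mL=32/29 → turn +1·90°

0 160/293 160/289 -160/289 -320/84677 -4 8 N
1 80/89 80/117 -80/117 1120/10413 -4 7 W
2 32/29 32/29 -32/29 0 -3 7 S
3 8/13 4/5 -4/5 -6/65 -3 8 E
4 160/293 160/289 -160/289 -320/84677 -4 8 N
5 80/89 80/117 -80/117 1120/10413 -4 7 W
6 32/29 32/29 -32/29 0 -3 7 S
final -3 8 E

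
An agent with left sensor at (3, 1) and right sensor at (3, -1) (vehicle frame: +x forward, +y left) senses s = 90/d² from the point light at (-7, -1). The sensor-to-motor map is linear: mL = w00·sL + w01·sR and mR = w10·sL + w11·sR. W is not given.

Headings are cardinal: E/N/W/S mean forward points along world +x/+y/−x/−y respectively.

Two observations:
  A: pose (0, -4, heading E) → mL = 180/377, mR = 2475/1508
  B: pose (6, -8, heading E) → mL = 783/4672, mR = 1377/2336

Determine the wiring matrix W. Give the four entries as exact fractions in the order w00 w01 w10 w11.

obs A: pose=(0,-4,E) → sL=45/52, sR=45/58, mL=180/377, mR=2475/1508
obs B: pose=(6,-8,E) → sL=45/146, sR=9/32, mL=783/4672, mR=1377/2336
sensor matrix S = [[45/52, 45/58], [45/146, 9/32]]; det S = 14985/3522688
solve [mL_A; mL_B] = S·[w00; w01] and [mR_A; mR_B] = S·[w10; w11]:
  w00 = 1, w01 = -1/2, w10 = 1, w11 = 1

1 -1/2 1 1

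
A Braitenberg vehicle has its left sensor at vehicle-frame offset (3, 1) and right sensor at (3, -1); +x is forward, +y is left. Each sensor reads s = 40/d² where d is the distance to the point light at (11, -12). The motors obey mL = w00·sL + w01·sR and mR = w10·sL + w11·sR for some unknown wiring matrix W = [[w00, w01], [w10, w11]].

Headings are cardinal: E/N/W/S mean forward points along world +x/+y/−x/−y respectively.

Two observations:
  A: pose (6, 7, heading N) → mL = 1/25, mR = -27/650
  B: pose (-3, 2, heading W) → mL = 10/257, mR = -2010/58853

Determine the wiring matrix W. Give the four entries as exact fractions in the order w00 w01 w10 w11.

0 1/2 1/2 -1

obs A: pose=(6,7,N) → sL=1/13, sR=2/25, mL=1/25, mR=-27/650
obs B: pose=(-3,2,W) → sL=20/229, sR=20/257, mL=10/257, mR=-2010/58853
sensor matrix S = [[1/13, 2/25], [20/229, 20/257]]; det S = -3828/3825445
solve [mL_A; mL_B] = S·[w00; w01] and [mR_A; mR_B] = S·[w10; w11]:
  w00 = 0, w01 = 1/2, w10 = 1/2, w11 = -1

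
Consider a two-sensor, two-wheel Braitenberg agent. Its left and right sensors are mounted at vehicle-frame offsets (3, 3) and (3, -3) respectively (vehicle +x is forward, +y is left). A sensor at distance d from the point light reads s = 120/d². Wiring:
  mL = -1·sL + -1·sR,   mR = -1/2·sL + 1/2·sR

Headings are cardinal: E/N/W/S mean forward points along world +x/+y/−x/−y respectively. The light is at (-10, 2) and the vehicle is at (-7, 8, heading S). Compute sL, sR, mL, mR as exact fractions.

8/3 40/3 -16 16/3

left sensor world pos  = (-4, 5); dL² = 45
right sensor world pos = (-10, 5); dR² = 9
sL = 120/45 = 8/3
sR = 120/9 = 40/3
mL = -1·sL + -1·sR = -16
mR = -1/2·sL + 1/2·sR = 16/3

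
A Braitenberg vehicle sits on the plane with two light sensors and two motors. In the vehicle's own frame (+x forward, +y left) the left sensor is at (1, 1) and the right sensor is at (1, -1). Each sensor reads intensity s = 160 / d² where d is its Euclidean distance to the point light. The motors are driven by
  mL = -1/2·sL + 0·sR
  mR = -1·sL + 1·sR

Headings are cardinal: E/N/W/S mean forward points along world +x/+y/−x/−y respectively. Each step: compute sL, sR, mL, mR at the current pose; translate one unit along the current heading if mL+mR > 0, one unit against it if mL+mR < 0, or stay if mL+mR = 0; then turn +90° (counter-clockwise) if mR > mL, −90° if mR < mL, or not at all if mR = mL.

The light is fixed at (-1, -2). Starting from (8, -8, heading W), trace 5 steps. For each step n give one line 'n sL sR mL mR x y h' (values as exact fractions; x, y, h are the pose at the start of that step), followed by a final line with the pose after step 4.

0 160/113 160/89 -80/113 3840/10057 8 -8 W
1 16/17 16/13 -8/17 64/221 9 -8 S
2 160/137 160/157 -80/137 -3200/21509 9 -7 E
3 2 40/29 -1 -18/29 8 -7 N
4 160/113 160/89 -80/113 3840/10057 8 -8 W
final 9 -8 S

n=0: pose=(8,-8,W); sL=160/113, sR=160/89; mL=-80/113, mR=3840/10057; mL+mR=-3280/10057 → advance -1; mR−mL=10960/10057 → turn +1·90°
n=1: pose=(9,-8,S); sL=16/17, sR=16/13; mL=-8/17, mR=64/221; mL+mR=-40/221 → advance -1; mR−mL=168/221 → turn +1·90°
n=2: pose=(9,-7,E); sL=160/137, sR=160/157; mL=-80/137, mR=-3200/21509; mL+mR=-15760/21509 → advance -1; mR−mL=9360/21509 → turn +1·90°
n=3: pose=(8,-7,N); sL=2, sR=40/29; mL=-1, mR=-18/29; mL+mR=-47/29 → advance -1; mR−mL=11/29 → turn +1·90°
n=4: pose=(8,-8,W); sL=160/113, sR=160/89; mL=-80/113, mR=3840/10057; mL+mR=-3280/10057 → advance -1; mR−mL=10960/10057 → turn +1·90°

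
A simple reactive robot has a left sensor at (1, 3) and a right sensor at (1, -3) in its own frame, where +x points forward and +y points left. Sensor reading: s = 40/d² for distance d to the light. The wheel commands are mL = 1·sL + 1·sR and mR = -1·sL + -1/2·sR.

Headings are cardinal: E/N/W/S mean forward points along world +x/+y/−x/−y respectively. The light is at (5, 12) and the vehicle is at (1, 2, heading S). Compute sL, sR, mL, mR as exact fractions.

left sensor world pos  = (4, 1); dL² = 122
right sensor world pos = (-2, 1); dR² = 170
sL = 40/122 = 20/61
sR = 40/170 = 4/17
mL = 1·sL + 1·sR = 584/1037
mR = -1·sL + -1/2·sR = -462/1037

20/61 4/17 584/1037 -462/1037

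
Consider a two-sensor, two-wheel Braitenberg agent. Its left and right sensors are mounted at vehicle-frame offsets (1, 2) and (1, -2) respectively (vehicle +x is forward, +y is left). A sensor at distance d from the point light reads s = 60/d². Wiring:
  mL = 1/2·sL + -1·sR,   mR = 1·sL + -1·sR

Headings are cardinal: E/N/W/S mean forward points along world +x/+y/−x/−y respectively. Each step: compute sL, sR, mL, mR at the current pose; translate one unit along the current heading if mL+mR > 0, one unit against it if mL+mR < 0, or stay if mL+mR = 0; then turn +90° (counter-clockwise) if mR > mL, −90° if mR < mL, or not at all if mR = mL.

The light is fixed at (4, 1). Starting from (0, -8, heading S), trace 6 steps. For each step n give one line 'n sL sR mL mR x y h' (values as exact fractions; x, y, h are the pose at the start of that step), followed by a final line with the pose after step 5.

n=0: pose=(0,-8,S); sL=15/26, sR=15/34; mL=-135/884, mR=30/221; mL+mR=-15/884 → advance -1; mR−mL=15/52 → turn +1·90°
n=1: pose=(0,-7,E); sL=4/3, sR=60/109; mL=38/327, mR=256/327; mL+mR=98/109 → advance +1; mR−mL=2/3 → turn +1·90°
n=2: pose=(1,-7,N); sL=30/37, sR=6/5; mL=-147/185, mR=-72/185; mL+mR=-219/185 → advance -1; mR−mL=15/37 → turn +1·90°
n=3: pose=(1,-8,W); sL=60/137, sR=12/13; mL=-1254/1781, mR=-864/1781; mL+mR=-2118/1781 → advance -1; mR−mL=30/137 → turn +1·90°
n=4: pose=(2,-8,S); sL=3/5, sR=15/29; mL=-63/290, mR=12/145; mL+mR=-39/290 → advance -1; mR−mL=3/10 → turn +1·90°
n=5: pose=(2,-7,E); sL=60/37, sR=60/101; mL=810/3737, mR=3840/3737; mL+mR=4650/3737 → advance +1; mR−mL=30/37 → turn +1·90°

0 15/26 15/34 -135/884 30/221 0 -8 S
1 4/3 60/109 38/327 256/327 0 -7 E
2 30/37 6/5 -147/185 -72/185 1 -7 N
3 60/137 12/13 -1254/1781 -864/1781 1 -8 W
4 3/5 15/29 -63/290 12/145 2 -8 S
5 60/37 60/101 810/3737 3840/3737 2 -7 E
final 3 -7 N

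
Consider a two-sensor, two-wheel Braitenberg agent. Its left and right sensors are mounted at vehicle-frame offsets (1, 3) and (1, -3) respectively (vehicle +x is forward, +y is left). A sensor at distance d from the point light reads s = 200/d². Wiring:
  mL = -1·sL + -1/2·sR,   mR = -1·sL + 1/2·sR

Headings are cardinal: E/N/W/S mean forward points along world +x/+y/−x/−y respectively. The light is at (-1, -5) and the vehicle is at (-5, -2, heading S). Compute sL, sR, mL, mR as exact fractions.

40 200/53 -2220/53 -2020/53

left sensor world pos  = (-2, -3); dL² = 5
right sensor world pos = (-8, -3); dR² = 53
sL = 200/5 = 40
sR = 200/53 = 200/53
mL = -1·sL + -1/2·sR = -2220/53
mR = -1·sL + 1/2·sR = -2020/53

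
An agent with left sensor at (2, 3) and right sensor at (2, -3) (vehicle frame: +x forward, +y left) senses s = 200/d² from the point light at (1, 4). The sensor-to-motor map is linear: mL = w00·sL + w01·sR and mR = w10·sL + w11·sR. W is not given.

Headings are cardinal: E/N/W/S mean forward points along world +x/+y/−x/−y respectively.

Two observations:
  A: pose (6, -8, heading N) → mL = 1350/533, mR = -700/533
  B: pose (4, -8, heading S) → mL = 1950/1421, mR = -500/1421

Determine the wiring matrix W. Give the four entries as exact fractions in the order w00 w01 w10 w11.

obs A: pose=(6,-8,N) → sL=25/13, sR=50/41, mL=1350/533, mR=-700/533
obs B: pose=(4,-8,S) → sL=25/29, sR=50/49, mL=1950/1421, mR=-500/1421
sensor matrix S = [[25/13, 50/41], [25/29, 50/49]]; det S = 690000/757393
solve [mL_A; mL_B] = S·[w00; w01] and [mR_A; mR_B] = S·[w10; w11]:
  w00 = 1, w01 = 1/2, w10 = -1, w11 = 1/2

1 1/2 -1 1/2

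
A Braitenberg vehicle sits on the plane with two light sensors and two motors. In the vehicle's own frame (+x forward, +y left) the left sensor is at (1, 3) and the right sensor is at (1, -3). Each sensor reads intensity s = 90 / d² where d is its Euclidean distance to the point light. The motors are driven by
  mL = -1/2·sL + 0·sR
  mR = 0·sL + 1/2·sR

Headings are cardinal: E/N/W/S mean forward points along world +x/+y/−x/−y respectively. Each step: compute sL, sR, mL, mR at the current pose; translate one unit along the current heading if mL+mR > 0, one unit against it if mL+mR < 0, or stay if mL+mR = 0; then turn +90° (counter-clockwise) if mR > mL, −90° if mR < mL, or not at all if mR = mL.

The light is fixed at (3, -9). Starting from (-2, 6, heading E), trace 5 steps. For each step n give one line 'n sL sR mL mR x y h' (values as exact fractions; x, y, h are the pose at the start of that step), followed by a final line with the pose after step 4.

n=0: pose=(-2,6,E); sL=9/34, sR=9/16; mL=-9/68, mR=9/32; mL+mR=81/544 → advance +1; mR−mL=225/544 → turn +1·90°
n=1: pose=(-1,6,N); sL=18/61, sR=90/257; mL=-9/61, mR=45/257; mL+mR=432/15677 → advance +1; mR−mL=5058/15677 → turn +1·90°
n=2: pose=(-1,7,W); sL=45/97, sR=45/193; mL=-45/194, mR=45/386; mL+mR=-2160/18721 → advance -1; mR−mL=6525/18721 → turn +1·90°
n=3: pose=(0,7,S); sL=2/5, sR=10/29; mL=-1/5, mR=5/29; mL+mR=-4/145 → advance -1; mR−mL=54/145 → turn +1·90°
n=4: pose=(0,8,E); sL=45/202, sR=9/20; mL=-45/404, mR=9/40; mL+mR=459/4040 → advance +1; mR−mL=1359/4040 → turn +1·90°

0 9/34 9/16 -9/68 9/32 -2 6 E
1 18/61 90/257 -9/61 45/257 -1 6 N
2 45/97 45/193 -45/194 45/386 -1 7 W
3 2/5 10/29 -1/5 5/29 0 7 S
4 45/202 9/20 -45/404 9/40 0 8 E
final 1 8 N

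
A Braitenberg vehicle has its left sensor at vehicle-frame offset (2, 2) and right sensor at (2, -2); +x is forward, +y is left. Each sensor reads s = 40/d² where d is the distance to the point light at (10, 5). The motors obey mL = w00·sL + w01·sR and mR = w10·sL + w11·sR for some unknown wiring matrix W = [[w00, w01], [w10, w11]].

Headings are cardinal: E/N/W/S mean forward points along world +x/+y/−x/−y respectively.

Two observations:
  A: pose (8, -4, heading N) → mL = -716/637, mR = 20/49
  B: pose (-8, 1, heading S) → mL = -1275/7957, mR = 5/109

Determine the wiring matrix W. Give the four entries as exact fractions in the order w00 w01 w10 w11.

obs A: pose=(8,-4,N) → sL=8/13, sR=40/49, mL=-716/637, mR=20/49
obs B: pose=(-8,1,S) → sL=10/73, sR=10/109, mL=-1275/7957, mR=5/109
sensor matrix S = [[8/13, 40/49], [10/73, 10/109]]; det S = -280640/5068609
solve [mL_A; mL_B] = S·[w00; w01] and [mR_A; mR_B] = S·[w10; w11]:
  w00 = -1/2, w01 = -1, w10 = 0, w11 = 1/2

-1/2 -1 0 1/2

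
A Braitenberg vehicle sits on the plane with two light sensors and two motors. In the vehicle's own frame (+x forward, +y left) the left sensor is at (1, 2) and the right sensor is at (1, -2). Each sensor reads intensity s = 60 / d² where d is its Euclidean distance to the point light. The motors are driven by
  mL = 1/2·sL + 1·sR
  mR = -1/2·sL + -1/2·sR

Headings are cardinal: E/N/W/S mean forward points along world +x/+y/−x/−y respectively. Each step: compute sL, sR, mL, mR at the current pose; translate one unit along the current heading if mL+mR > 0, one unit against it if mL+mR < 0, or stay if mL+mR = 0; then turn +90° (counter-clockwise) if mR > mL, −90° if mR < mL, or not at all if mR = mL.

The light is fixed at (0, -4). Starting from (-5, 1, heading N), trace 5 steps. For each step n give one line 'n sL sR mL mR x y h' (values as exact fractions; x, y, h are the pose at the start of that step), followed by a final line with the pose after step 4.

0 12/17 4/3 86/51 -52/51 -5 1 N
1 3/4 15/8 9/4 -21/16 -5 2 E
2 60/29 60/61 3570/1769 -2700/1769 -4 2 S
3 30/17 30/37 1065/629 -810/629 -4 1 W
4 12/17 4/3 86/51 -52/51 -5 1 N
final -5 2 E

n=0: pose=(-5,1,N); sL=12/17, sR=4/3; mL=86/51, mR=-52/51; mL+mR=2/3 → advance +1; mR−mL=-46/17 → turn -1·90°
n=1: pose=(-5,2,E); sL=3/4, sR=15/8; mL=9/4, mR=-21/16; mL+mR=15/16 → advance +1; mR−mL=-57/16 → turn -1·90°
n=2: pose=(-4,2,S); sL=60/29, sR=60/61; mL=3570/1769, mR=-2700/1769; mL+mR=30/61 → advance +1; mR−mL=-6270/1769 → turn -1·90°
n=3: pose=(-4,1,W); sL=30/17, sR=30/37; mL=1065/629, mR=-810/629; mL+mR=15/37 → advance +1; mR−mL=-1875/629 → turn -1·90°
n=4: pose=(-5,1,N); sL=12/17, sR=4/3; mL=86/51, mR=-52/51; mL+mR=2/3 → advance +1; mR−mL=-46/17 → turn -1·90°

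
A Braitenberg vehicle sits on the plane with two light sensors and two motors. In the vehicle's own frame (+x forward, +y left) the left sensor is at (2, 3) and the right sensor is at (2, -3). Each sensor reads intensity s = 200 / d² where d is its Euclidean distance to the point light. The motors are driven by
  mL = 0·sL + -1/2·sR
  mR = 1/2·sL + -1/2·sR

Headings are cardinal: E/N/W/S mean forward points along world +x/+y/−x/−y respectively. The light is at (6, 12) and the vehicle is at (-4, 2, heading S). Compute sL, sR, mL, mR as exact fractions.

200/193 200/313 -100/313 12000/60409

left sensor world pos  = (-1, 0); dL² = 193
right sensor world pos = (-7, 0); dR² = 313
sL = 200/193 = 200/193
sR = 200/313 = 200/313
mL = 0·sL + -1/2·sR = -100/313
mR = 1/2·sL + -1/2·sR = 12000/60409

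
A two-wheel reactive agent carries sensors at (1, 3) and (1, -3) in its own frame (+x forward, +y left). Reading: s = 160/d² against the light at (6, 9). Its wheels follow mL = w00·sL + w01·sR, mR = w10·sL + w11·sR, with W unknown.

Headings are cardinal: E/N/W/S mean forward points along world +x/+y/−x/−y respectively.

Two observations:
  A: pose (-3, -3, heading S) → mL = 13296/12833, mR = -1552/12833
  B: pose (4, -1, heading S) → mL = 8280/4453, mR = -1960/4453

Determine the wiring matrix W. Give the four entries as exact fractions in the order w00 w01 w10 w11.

obs A: pose=(-3,-3,S) → sL=32/41, sR=160/313, mL=13296/12833, mR=-1552/12833
obs B: pose=(4,-1,S) → sL=80/61, sR=80/73, mL=8280/4453, mR=-1960/4453
sensor matrix S = [[32/41, 160/313], [80/61, 80/73]]; det S = 10567680/57145349
solve [mL_A; mL_B] = S·[w00; w01] and [mR_A; mR_B] = S·[w10; w11]:
  w00 = 1, w01 = 1/2, w10 = 1/2, w11 = -1

1 1/2 1/2 -1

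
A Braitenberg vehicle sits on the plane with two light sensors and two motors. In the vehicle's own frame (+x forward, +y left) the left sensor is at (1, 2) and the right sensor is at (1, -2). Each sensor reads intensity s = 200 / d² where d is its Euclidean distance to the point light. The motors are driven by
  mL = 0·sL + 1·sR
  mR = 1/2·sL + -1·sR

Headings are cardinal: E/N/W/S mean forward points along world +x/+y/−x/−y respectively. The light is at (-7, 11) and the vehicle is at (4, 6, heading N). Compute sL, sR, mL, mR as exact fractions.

left sensor world pos  = (2, 7); dL² = 97
right sensor world pos = (6, 7); dR² = 185
sL = 200/97 = 200/97
sR = 200/185 = 40/37
mL = 0·sL + 1·sR = 40/37
mR = 1/2·sL + -1·sR = -180/3589

200/97 40/37 40/37 -180/3589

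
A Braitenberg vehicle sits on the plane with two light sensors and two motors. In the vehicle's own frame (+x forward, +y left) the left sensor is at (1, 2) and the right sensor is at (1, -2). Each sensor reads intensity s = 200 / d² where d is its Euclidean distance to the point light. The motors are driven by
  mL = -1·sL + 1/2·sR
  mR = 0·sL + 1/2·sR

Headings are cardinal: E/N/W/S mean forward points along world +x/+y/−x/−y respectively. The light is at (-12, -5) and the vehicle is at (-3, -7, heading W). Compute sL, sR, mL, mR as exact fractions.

left sensor world pos  = (-4, -9); dL² = 80
right sensor world pos = (-4, -5); dR² = 64
sL = 200/80 = 5/2
sR = 200/64 = 25/8
mL = -1·sL + 1/2·sR = -15/16
mR = 0·sL + 1/2·sR = 25/16

5/2 25/8 -15/16 25/16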